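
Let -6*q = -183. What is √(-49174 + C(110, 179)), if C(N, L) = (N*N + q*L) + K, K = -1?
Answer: I*√126462/2 ≈ 177.81*I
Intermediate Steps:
q = 61/2 (q = -⅙*(-183) = 61/2 ≈ 30.500)
C(N, L) = -1 + N² + 61*L/2 (C(N, L) = (N*N + 61*L/2) - 1 = (N² + 61*L/2) - 1 = -1 + N² + 61*L/2)
√(-49174 + C(110, 179)) = √(-49174 + (-1 + 110² + (61/2)*179)) = √(-49174 + (-1 + 12100 + 10919/2)) = √(-49174 + 35117/2) = √(-63231/2) = I*√126462/2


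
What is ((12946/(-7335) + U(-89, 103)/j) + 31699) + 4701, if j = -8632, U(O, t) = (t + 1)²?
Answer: 22158664642/608805 ≈ 36397.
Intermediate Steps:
U(O, t) = (1 + t)²
((12946/(-7335) + U(-89, 103)/j) + 31699) + 4701 = ((12946/(-7335) + (1 + 103)²/(-8632)) + 31699) + 4701 = ((12946*(-1/7335) + 104²*(-1/8632)) + 31699) + 4701 = ((-12946/7335 + 10816*(-1/8632)) + 31699) + 4701 = ((-12946/7335 - 104/83) + 31699) + 4701 = (-1837358/608805 + 31699) + 4701 = 19296672337/608805 + 4701 = 22158664642/608805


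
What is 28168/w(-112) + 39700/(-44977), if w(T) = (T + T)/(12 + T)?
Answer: 565546075/44977 ≈ 12574.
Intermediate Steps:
w(T) = 2*T/(12 + T) (w(T) = (2*T)/(12 + T) = 2*T/(12 + T))
28168/w(-112) + 39700/(-44977) = 28168/((2*(-112)/(12 - 112))) + 39700/(-44977) = 28168/((2*(-112)/(-100))) + 39700*(-1/44977) = 28168/((2*(-112)*(-1/100))) - 39700/44977 = 28168/(56/25) - 39700/44977 = 28168*(25/56) - 39700/44977 = 12575 - 39700/44977 = 565546075/44977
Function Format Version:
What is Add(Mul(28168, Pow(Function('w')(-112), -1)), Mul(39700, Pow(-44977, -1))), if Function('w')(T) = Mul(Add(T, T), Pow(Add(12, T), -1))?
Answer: Rational(565546075, 44977) ≈ 12574.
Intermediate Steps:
Function('w')(T) = Mul(2, T, Pow(Add(12, T), -1)) (Function('w')(T) = Mul(Mul(2, T), Pow(Add(12, T), -1)) = Mul(2, T, Pow(Add(12, T), -1)))
Add(Mul(28168, Pow(Function('w')(-112), -1)), Mul(39700, Pow(-44977, -1))) = Add(Mul(28168, Pow(Mul(2, -112, Pow(Add(12, -112), -1)), -1)), Mul(39700, Pow(-44977, -1))) = Add(Mul(28168, Pow(Mul(2, -112, Pow(-100, -1)), -1)), Mul(39700, Rational(-1, 44977))) = Add(Mul(28168, Pow(Mul(2, -112, Rational(-1, 100)), -1)), Rational(-39700, 44977)) = Add(Mul(28168, Pow(Rational(56, 25), -1)), Rational(-39700, 44977)) = Add(Mul(28168, Rational(25, 56)), Rational(-39700, 44977)) = Add(12575, Rational(-39700, 44977)) = Rational(565546075, 44977)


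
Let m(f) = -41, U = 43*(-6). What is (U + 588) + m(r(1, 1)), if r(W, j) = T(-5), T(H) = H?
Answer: 289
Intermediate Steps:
U = -258
r(W, j) = -5
(U + 588) + m(r(1, 1)) = (-258 + 588) - 41 = 330 - 41 = 289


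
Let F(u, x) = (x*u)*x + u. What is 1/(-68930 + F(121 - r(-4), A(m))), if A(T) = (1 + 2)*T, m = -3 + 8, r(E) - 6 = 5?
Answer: -1/44070 ≈ -2.2691e-5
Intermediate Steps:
r(E) = 11 (r(E) = 6 + 5 = 11)
m = 5
A(T) = 3*T
F(u, x) = u + u*x² (F(u, x) = (u*x)*x + u = u*x² + u = u + u*x²)
1/(-68930 + F(121 - r(-4), A(m))) = 1/(-68930 + (121 - 1*11)*(1 + (3*5)²)) = 1/(-68930 + (121 - 11)*(1 + 15²)) = 1/(-68930 + 110*(1 + 225)) = 1/(-68930 + 110*226) = 1/(-68930 + 24860) = 1/(-44070) = -1/44070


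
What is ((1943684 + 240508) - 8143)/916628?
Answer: 2176049/916628 ≈ 2.3740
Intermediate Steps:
((1943684 + 240508) - 8143)/916628 = (2184192 - 8143)*(1/916628) = 2176049*(1/916628) = 2176049/916628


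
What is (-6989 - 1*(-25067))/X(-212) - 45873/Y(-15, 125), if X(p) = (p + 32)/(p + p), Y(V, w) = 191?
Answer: 121314301/2865 ≈ 42344.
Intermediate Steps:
X(p) = (32 + p)/(2*p) (X(p) = (32 + p)/((2*p)) = (32 + p)*(1/(2*p)) = (32 + p)/(2*p))
(-6989 - 1*(-25067))/X(-212) - 45873/Y(-15, 125) = (-6989 - 1*(-25067))/(((½)*(32 - 212)/(-212))) - 45873/191 = (-6989 + 25067)/(((½)*(-1/212)*(-180))) - 45873*1/191 = 18078/(45/106) - 45873/191 = 18078*(106/45) - 45873/191 = 638756/15 - 45873/191 = 121314301/2865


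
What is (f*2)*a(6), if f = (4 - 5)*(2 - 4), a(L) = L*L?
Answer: 144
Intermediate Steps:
a(L) = L²
f = 2 (f = -1*(-2) = 2)
(f*2)*a(6) = (2*2)*6² = 4*36 = 144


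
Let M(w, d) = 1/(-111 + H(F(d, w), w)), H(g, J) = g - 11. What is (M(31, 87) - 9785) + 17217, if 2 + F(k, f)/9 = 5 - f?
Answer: 2779567/374 ≈ 7432.0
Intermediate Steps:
F(k, f) = 27 - 9*f (F(k, f) = -18 + 9*(5 - f) = -18 + (45 - 9*f) = 27 - 9*f)
H(g, J) = -11 + g
M(w, d) = 1/(-95 - 9*w) (M(w, d) = 1/(-111 + (-11 + (27 - 9*w))) = 1/(-111 + (16 - 9*w)) = 1/(-95 - 9*w))
(M(31, 87) - 9785) + 17217 = (-1/(95 + 9*31) - 9785) + 17217 = (-1/(95 + 279) - 9785) + 17217 = (-1/374 - 9785) + 17217 = -3659591/374 + 17217 = 2779567/374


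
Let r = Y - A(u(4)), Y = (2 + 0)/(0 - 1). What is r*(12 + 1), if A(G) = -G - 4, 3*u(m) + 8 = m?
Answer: 26/3 ≈ 8.6667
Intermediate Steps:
u(m) = -8/3 + m/3
Y = -2 (Y = 2/(-1) = 2*(-1) = -2)
A(G) = -4 - G
r = 2/3 (r = -2 - (-4 - (-8/3 + (1/3)*4)) = -2 - (-4 - (-8/3 + 4/3)) = -2 - (-4 - 1*(-4/3)) = -2 - (-4 + 4/3) = -2 - 1*(-8/3) = -2 + 8/3 = 2/3 ≈ 0.66667)
r*(12 + 1) = 2*(12 + 1)/3 = (2/3)*13 = 26/3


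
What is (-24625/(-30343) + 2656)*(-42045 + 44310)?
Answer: 182594408745/30343 ≈ 6.0177e+6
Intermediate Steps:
(-24625/(-30343) + 2656)*(-42045 + 44310) = (-24625*(-1/30343) + 2656)*2265 = (24625/30343 + 2656)*2265 = (80615633/30343)*2265 = 182594408745/30343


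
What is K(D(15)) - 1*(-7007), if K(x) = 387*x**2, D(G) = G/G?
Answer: 7394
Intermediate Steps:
D(G) = 1
K(D(15)) - 1*(-7007) = 387*1**2 - 1*(-7007) = 387*1 + 7007 = 387 + 7007 = 7394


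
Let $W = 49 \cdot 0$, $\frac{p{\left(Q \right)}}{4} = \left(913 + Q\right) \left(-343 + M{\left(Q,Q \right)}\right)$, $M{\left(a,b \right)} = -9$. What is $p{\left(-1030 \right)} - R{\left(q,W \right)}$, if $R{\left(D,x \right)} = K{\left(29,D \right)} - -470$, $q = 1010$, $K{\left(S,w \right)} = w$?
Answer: $163256$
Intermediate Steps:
$p{\left(Q \right)} = -1285504 - 1408 Q$ ($p{\left(Q \right)} = 4 \left(913 + Q\right) \left(-343 - 9\right) = 4 \left(913 + Q\right) \left(-352\right) = 4 \left(-321376 - 352 Q\right) = -1285504 - 1408 Q$)
$W = 0$
$R{\left(D,x \right)} = 470 + D$ ($R{\left(D,x \right)} = D - -470 = D + 470 = 470 + D$)
$p{\left(-1030 \right)} - R{\left(q,W \right)} = \left(-1285504 - -1450240\right) - \left(470 + 1010\right) = \left(-1285504 + 1450240\right) - 1480 = 164736 - 1480 = 163256$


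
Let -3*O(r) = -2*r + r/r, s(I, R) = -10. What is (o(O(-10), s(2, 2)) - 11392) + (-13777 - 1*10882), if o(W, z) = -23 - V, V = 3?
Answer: -36077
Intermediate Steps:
O(r) = -⅓ + 2*r/3 (O(r) = -(-2*r + r/r)/3 = -(-2*r + 1)/3 = -(1 - 2*r)/3 = -⅓ + 2*r/3)
o(W, z) = -26 (o(W, z) = -23 - 1*3 = -23 - 3 = -26)
(o(O(-10), s(2, 2)) - 11392) + (-13777 - 1*10882) = (-26 - 11392) + (-13777 - 1*10882) = -11418 + (-13777 - 10882) = -11418 - 24659 = -36077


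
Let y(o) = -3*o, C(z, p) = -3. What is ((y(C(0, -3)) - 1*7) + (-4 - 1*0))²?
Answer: 4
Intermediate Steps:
((y(C(0, -3)) - 1*7) + (-4 - 1*0))² = ((-3*(-3) - 1*7) + (-4 - 1*0))² = ((9 - 7) + (-4 + 0))² = (2 - 4)² = (-2)² = 4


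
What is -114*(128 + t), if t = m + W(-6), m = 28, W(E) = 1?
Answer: -17898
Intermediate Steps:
t = 29 (t = 28 + 1 = 29)
-114*(128 + t) = -114*(128 + 29) = -114*157 = -17898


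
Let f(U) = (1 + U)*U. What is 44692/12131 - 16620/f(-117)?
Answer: 33745217/13720161 ≈ 2.4595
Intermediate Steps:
f(U) = U*(1 + U)
44692/12131 - 16620/f(-117) = 44692/12131 - 16620*(-1/(117*(1 - 117))) = 44692*(1/12131) - 16620/((-117*(-116))) = 44692/12131 - 16620/13572 = 44692/12131 - 16620*1/13572 = 44692/12131 - 1385/1131 = 33745217/13720161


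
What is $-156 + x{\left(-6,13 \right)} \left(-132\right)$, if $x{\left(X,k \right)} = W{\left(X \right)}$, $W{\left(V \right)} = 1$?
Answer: $-288$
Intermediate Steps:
$x{\left(X,k \right)} = 1$
$-156 + x{\left(-6,13 \right)} \left(-132\right) = -156 + 1 \left(-132\right) = -156 - 132 = -288$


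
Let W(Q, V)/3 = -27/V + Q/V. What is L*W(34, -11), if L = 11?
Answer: -21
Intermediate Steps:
W(Q, V) = -81/V + 3*Q/V (W(Q, V) = 3*(-27/V + Q/V) = -81/V + 3*Q/V)
L*W(34, -11) = 11*(3*(-27 + 34)/(-11)) = 11*(3*(-1/11)*7) = 11*(-21/11) = -21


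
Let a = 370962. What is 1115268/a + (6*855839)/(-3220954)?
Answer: 140610370247/99570961479 ≈ 1.4122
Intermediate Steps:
1115268/a + (6*855839)/(-3220954) = 1115268/370962 + (6*855839)/(-3220954) = 1115268*(1/370962) + 5135034*(-1/3220954) = 185878/61827 - 2567517/1610477 = 140610370247/99570961479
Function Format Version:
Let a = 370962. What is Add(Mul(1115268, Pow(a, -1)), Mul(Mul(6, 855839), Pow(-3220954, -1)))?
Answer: Rational(140610370247, 99570961479) ≈ 1.4122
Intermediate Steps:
Add(Mul(1115268, Pow(a, -1)), Mul(Mul(6, 855839), Pow(-3220954, -1))) = Add(Mul(1115268, Pow(370962, -1)), Mul(Mul(6, 855839), Pow(-3220954, -1))) = Add(Mul(1115268, Rational(1, 370962)), Mul(5135034, Rational(-1, 3220954))) = Add(Rational(185878, 61827), Rational(-2567517, 1610477)) = Rational(140610370247, 99570961479)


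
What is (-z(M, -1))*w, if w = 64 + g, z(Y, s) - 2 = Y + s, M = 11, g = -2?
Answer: -744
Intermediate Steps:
z(Y, s) = 2 + Y + s (z(Y, s) = 2 + (Y + s) = 2 + Y + s)
w = 62 (w = 64 - 2 = 62)
(-z(M, -1))*w = -(2 + 11 - 1)*62 = -1*12*62 = -12*62 = -744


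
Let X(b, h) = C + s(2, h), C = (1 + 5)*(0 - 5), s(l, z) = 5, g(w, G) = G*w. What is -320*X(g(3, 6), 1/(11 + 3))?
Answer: 8000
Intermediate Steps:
C = -30 (C = 6*(-5) = -30)
X(b, h) = -25 (X(b, h) = -30 + 5 = -25)
-320*X(g(3, 6), 1/(11 + 3)) = -320*(-25) = 8000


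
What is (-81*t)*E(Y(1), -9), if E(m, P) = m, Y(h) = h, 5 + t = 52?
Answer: -3807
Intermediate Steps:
t = 47 (t = -5 + 52 = 47)
(-81*t)*E(Y(1), -9) = -81*47*1 = -3807*1 = -3807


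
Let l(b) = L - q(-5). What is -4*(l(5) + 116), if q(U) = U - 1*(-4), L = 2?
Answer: -476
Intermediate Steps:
q(U) = 4 + U (q(U) = U + 4 = 4 + U)
l(b) = 3 (l(b) = 2 - (4 - 5) = 2 - 1*(-1) = 2 + 1 = 3)
-4*(l(5) + 116) = -4*(3 + 116) = -4*119 = -476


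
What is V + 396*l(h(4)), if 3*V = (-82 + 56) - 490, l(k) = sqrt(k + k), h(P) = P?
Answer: -172 + 792*sqrt(2) ≈ 948.06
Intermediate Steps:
l(k) = sqrt(2)*sqrt(k) (l(k) = sqrt(2*k) = sqrt(2)*sqrt(k))
V = -172 (V = ((-82 + 56) - 490)/3 = (-26 - 490)/3 = (1/3)*(-516) = -172)
V + 396*l(h(4)) = -172 + 396*(sqrt(2)*sqrt(4)) = -172 + 396*(sqrt(2)*2) = -172 + 396*(2*sqrt(2)) = -172 + 792*sqrt(2)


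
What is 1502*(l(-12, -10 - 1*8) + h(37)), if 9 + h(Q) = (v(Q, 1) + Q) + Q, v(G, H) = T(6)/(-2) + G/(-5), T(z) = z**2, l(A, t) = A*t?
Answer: 1919556/5 ≈ 3.8391e+5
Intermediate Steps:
v(G, H) = -18 - G/5 (v(G, H) = 6**2/(-2) + G/(-5) = 36*(-1/2) + G*(-1/5) = -18 - G/5)
h(Q) = -27 + 9*Q/5 (h(Q) = -9 + (((-18 - Q/5) + Q) + Q) = -9 + ((-18 + 4*Q/5) + Q) = -9 + (-18 + 9*Q/5) = -27 + 9*Q/5)
1502*(l(-12, -10 - 1*8) + h(37)) = 1502*(-12*(-10 - 1*8) + (-27 + (9/5)*37)) = 1502*(-12*(-10 - 8) + (-27 + 333/5)) = 1502*(-12*(-18) + 198/5) = 1502*(216 + 198/5) = 1502*(1278/5) = 1919556/5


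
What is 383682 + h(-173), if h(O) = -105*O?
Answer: 401847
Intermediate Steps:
383682 + h(-173) = 383682 - 105*(-173) = 383682 + 18165 = 401847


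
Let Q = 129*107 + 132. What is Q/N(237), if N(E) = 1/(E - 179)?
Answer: 808230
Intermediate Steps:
N(E) = 1/(-179 + E)
Q = 13935 (Q = 13803 + 132 = 13935)
Q/N(237) = 13935/(1/(-179 + 237)) = 13935/(1/58) = 13935*58 = 808230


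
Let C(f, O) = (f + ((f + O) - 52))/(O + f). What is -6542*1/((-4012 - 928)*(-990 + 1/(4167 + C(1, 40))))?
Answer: -558807827/417747614830 ≈ -0.0013377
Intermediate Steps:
C(f, O) = (-52 + O + 2*f)/(O + f) (C(f, O) = (f + ((O + f) - 52))/(O + f) = (f + (-52 + O + f))/(O + f) = (-52 + O + 2*f)/(O + f))
-6542*1/((-4012 - 928)*(-990 + 1/(4167 + C(1, 40)))) = -6542*1/((-4012 - 928)*(-990 + 1/(4167 + (-52 + 40 + 2*1)/(40 + 1)))) = -6542*(-1/(4940*(-990 + 1/(4167 + (-52 + 40 + 2)/41)))) = -6542*(-1/(4940*(-990 + 1/(4167 + (1/41)*(-10))))) = -6542*(-1/(4940*(-990 + 1/(4167 - 10/41)))) = -6542*(-1/(4940*(-990 + 1/(170837/41)))) = -6542*(-1/(4940*(-990 + 41/170837))) = -6542/((-4940*(-169128589/170837))) = -6542/835495229660/170837 = -6542*170837/835495229660 = -558807827/417747614830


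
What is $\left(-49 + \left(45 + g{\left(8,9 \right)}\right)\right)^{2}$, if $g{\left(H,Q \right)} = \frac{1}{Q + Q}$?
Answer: $\frac{5041}{324} \approx 15.559$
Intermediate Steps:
$g{\left(H,Q \right)} = \frac{1}{2 Q}$
$\left(-49 + \left(45 + g{\left(8,9 \right)}\right)\right)^{2} = \left(-49 + \left(45 + \frac{1}{2 \cdot 9}\right)\right)^{2} = \left(-49 + \left(45 + \frac{1}{2} \cdot \frac{1}{9}\right)\right)^{2} = \left(-49 + \left(45 + \frac{1}{18}\right)\right)^{2} = \left(-49 + \frac{811}{18}\right)^{2} = \left(- \frac{71}{18}\right)^{2} = \frac{5041}{324}$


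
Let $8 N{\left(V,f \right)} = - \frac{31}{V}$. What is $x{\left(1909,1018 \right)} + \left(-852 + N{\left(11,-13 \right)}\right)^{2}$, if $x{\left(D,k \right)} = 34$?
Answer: $\frac{5626313345}{7744} \approx 7.2654 \cdot 10^{5}$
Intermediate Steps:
$N{\left(V,f \right)} = - \frac{31}{8 V}$ ($N{\left(V,f \right)} = \frac{\left(-31\right) \frac{1}{V}}{8} = - \frac{31}{8 V}$)
$x{\left(1909,1018 \right)} + \left(-852 + N{\left(11,-13 \right)}\right)^{2} = 34 + \left(-852 - \frac{31}{8 \cdot 11}\right)^{2} = 34 + \left(-852 - \frac{31}{88}\right)^{2} = 34 + \left(- \frac{75007}{88}\right)^{2} = 34 + \frac{5626050049}{7744} = \frac{5626313345}{7744}$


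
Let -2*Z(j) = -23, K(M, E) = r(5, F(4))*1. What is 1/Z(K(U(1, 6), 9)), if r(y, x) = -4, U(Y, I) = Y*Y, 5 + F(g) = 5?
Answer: 2/23 ≈ 0.086957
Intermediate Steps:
F(g) = 0 (F(g) = -5 + 5 = 0)
U(Y, I) = Y²
K(M, E) = -4 (K(M, E) = -4*1 = -4)
Z(j) = 23/2 (Z(j) = -½*(-23) = 23/2)
1/Z(K(U(1, 6), 9)) = 1/(23/2) = 2/23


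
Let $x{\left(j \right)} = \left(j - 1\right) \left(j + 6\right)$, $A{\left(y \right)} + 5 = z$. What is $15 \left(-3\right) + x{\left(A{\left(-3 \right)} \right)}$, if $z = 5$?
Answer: $-51$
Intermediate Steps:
$A{\left(y \right)} = 0$ ($A{\left(y \right)} = -5 + 5 = 0$)
$x{\left(j \right)} = \left(-1 + j\right) \left(6 + j\right)$
$15 \left(-3\right) + x{\left(A{\left(-3 \right)} \right)} = 15 \left(-3\right) + \left(-6 + 0^{2} + 5 \cdot 0\right) = -45 + \left(-6 + 0 + 0\right) = -45 - 6 = -51$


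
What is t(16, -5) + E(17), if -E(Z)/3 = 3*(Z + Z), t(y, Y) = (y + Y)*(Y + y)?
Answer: -185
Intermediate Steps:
t(y, Y) = (Y + y)² (t(y, Y) = (Y + y)*(Y + y) = (Y + y)²)
E(Z) = -18*Z (E(Z) = -9*(Z + Z) = -9*2*Z = -18*Z)
t(16, -5) + E(17) = (-5 + 16)² - 18*17 = 11² - 306 = 121 - 306 = -185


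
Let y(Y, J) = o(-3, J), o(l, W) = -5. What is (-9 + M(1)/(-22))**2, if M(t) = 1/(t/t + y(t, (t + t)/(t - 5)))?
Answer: 625681/7744 ≈ 80.796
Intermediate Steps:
y(Y, J) = -5
M(t) = -1/4 (M(t) = 1/(t/t - 5) = 1/(1 - 5) = 1/(-4) = -1/4)
(-9 + M(1)/(-22))**2 = (-9 - 1/4/(-22))**2 = (-9 - 1/4*(-1/22))**2 = (-9 + 1/88)**2 = (-791/88)**2 = 625681/7744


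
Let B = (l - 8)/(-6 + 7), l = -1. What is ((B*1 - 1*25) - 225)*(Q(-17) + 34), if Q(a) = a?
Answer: -4403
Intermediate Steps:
B = -9 (B = (-1 - 8)/(-6 + 7) = -9/1 = -9*1 = -9)
((B*1 - 1*25) - 225)*(Q(-17) + 34) = ((-9*1 - 1*25) - 225)*(-17 + 34) = ((-9 - 25) - 225)*17 = (-34 - 225)*17 = -259*17 = -4403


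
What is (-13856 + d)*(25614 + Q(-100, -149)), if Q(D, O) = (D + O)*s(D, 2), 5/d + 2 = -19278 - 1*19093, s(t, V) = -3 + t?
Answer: -9085094558491/12791 ≈ -7.1027e+8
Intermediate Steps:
d = -5/38373 (d = 5/(-2 + (-19278 - 1*19093)) = 5/(-2 + (-19278 - 19093)) = 5/(-2 - 38371) = 5/(-38373) = 5*(-1/38373) = -5/38373 ≈ -0.00013030)
Q(D, O) = (-3 + D)*(D + O) (Q(D, O) = (D + O)*(-3 + D) = (-3 + D)*(D + O))
(-13856 + d)*(25614 + Q(-100, -149)) = (-13856 - 5/38373)*(25614 + (-3 - 100)*(-100 - 149)) = -531696293*(25614 - 103*(-249))/38373 = -531696293*(25614 + 25647)/38373 = -531696293/38373*51261 = -9085094558491/12791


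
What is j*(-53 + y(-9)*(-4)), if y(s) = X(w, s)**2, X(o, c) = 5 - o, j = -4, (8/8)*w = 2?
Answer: 356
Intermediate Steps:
w = 2
y(s) = 9 (y(s) = (5 - 1*2)**2 = (5 - 2)**2 = 3**2 = 9)
j*(-53 + y(-9)*(-4)) = -4*(-53 + 9*(-4)) = -4*(-53 - 36) = -4*(-89) = 356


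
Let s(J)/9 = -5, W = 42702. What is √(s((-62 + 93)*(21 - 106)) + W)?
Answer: √42657 ≈ 206.54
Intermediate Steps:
s(J) = -45 (s(J) = 9*(-5) = -45)
√(s((-62 + 93)*(21 - 106)) + W) = √(-45 + 42702) = √42657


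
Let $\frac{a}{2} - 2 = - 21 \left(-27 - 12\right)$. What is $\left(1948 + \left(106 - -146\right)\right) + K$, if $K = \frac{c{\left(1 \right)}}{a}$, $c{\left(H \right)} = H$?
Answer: $\frac{3612401}{1642} \approx 2200.0$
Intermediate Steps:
$a = 1642$ ($a = 4 + 2 \left(- 21 \left(-27 - 12\right)\right) = 4 + 2 \left(\left(-21\right) \left(-39\right)\right) = 4 + 2 \cdot 819 = 4 + 1638 = 1642$)
$K = \frac{1}{1642}$ ($K = 1 \cdot \frac{1}{1642} = \frac{1}{1642} \approx 0.00060901$)
$\left(1948 + \left(106 - -146\right)\right) + K = \left(1948 + \left(106 - -146\right)\right) + \frac{1}{1642} = \left(1948 + \left(106 + 146\right)\right) + \frac{1}{1642} = \left(1948 + 252\right) + \frac{1}{1642} = 2200 + \frac{1}{1642} = \frac{3612401}{1642}$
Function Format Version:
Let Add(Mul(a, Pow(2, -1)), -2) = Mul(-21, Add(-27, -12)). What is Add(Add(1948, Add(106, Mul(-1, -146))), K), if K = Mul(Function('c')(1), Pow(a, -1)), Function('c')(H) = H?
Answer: Rational(3612401, 1642) ≈ 2200.0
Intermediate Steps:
a = 1642 (a = Add(4, Mul(2, Mul(-21, Add(-27, -12)))) = Add(4, Mul(2, Mul(-21, -39))) = Add(4, Mul(2, 819)) = Add(4, 1638) = 1642)
K = Rational(1, 1642) (K = Mul(1, Pow(1642, -1)) = Mul(1, Rational(1, 1642)) = Rational(1, 1642) ≈ 0.00060901)
Add(Add(1948, Add(106, Mul(-1, -146))), K) = Add(Add(1948, Add(106, Mul(-1, -146))), Rational(1, 1642)) = Add(Add(1948, Add(106, 146)), Rational(1, 1642)) = Add(Add(1948, 252), Rational(1, 1642)) = Add(2200, Rational(1, 1642)) = Rational(3612401, 1642)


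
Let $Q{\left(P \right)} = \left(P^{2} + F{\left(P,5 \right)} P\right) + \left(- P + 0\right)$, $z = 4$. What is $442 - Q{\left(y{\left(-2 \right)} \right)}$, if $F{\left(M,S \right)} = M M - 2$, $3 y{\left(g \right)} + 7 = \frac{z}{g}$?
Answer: $451$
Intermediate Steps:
$y{\left(g \right)} = - \frac{7}{3} + \frac{4}{3 g}$ ($y{\left(g \right)} = - \frac{7}{3} + \frac{4 \frac{1}{g}}{3} = - \frac{7}{3} + \frac{4}{3 g}$)
$F{\left(M,S \right)} = -2 + M^{2}$ ($F{\left(M,S \right)} = M^{2} - 2 = -2 + M^{2}$)
$Q{\left(P \right)} = P^{2} - P + P \left(-2 + P^{2}\right)$ ($Q{\left(P \right)} = \left(P^{2} + \left(-2 + P^{2}\right) P\right) + \left(- P + 0\right) = \left(P^{2} + P \left(-2 + P^{2}\right)\right) - P = P^{2} - P + P \left(-2 + P^{2}\right)$)
$442 - Q{\left(y{\left(-2 \right)} \right)} = 442 - \frac{4 - -14}{3 \left(-2\right)} \left(-3 + \frac{4 - -14}{3 \left(-2\right)} + \left(\frac{4 - -14}{3 \left(-2\right)}\right)^{2}\right) = 442 - \frac{1}{3} \left(- \frac{1}{2}\right) \left(4 + 14\right) \left(-3 + \frac{1}{3} \left(- \frac{1}{2}\right) \left(4 + 14\right) + \left(\frac{1}{3} \left(- \frac{1}{2}\right) \left(4 + 14\right)\right)^{2}\right) = 442 - \frac{1}{3} \left(- \frac{1}{2}\right) 18 \left(-3 + \frac{1}{3} \left(- \frac{1}{2}\right) 18 + \left(\frac{1}{3} \left(- \frac{1}{2}\right) 18\right)^{2}\right) = 442 - - 3 \left(-3 - 3 + \left(-3\right)^{2}\right) = 442 - - 3 \left(-3 - 3 + 9\right) = 442 - \left(-3\right) 3 = 442 - -9 = 442 + 9 = 451$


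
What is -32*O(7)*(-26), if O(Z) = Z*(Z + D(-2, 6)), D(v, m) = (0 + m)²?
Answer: 250432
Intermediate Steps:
D(v, m) = m²
O(Z) = Z*(36 + Z) (O(Z) = Z*(Z + 6²) = Z*(Z + 36) = Z*(36 + Z))
-32*O(7)*(-26) = -224*(36 + 7)*(-26) = -224*43*(-26) = -32*301*(-26) = -9632*(-26) = 250432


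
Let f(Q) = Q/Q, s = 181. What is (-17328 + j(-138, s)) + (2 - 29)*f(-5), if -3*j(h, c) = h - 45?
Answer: -17294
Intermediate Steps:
j(h, c) = 15 - h/3 (j(h, c) = -(h - 45)/3 = -(-45 + h)/3 = 15 - h/3)
f(Q) = 1
(-17328 + j(-138, s)) + (2 - 29)*f(-5) = (-17328 + (15 - ⅓*(-138))) + (2 - 29)*1 = (-17328 + (15 + 46)) - 27*1 = (-17328 + 61) - 27 = -17267 - 27 = -17294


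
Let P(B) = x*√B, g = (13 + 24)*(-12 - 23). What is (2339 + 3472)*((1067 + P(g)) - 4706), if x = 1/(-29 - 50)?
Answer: -21146229 - 5811*I*√1295/79 ≈ -2.1146e+7 - 2647.0*I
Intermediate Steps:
x = -1/79 (x = 1/(-79) = -1/79 ≈ -0.012658)
g = -1295 (g = 37*(-35) = -1295)
P(B) = -√B/79
(2339 + 3472)*((1067 + P(g)) - 4706) = (2339 + 3472)*((1067 - I*√1295/79) - 4706) = 5811*((1067 - I*√1295/79) - 4706) = 5811*(-3639 - I*√1295/79) = -21146229 - 5811*I*√1295/79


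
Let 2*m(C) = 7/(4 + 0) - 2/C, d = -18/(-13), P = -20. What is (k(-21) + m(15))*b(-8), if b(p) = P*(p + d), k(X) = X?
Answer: -104189/39 ≈ -2671.5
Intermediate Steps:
d = 18/13 (d = -18*(-1/13) = 18/13 ≈ 1.3846)
b(p) = -360/13 - 20*p (b(p) = -20*(p + 18/13) = -20*(18/13 + p) = -360/13 - 20*p)
m(C) = 7/8 - 1/C (m(C) = (7/(4 + 0) - 2/C)/2 = (7/4 - 2/C)/2 = 7/8 - 1/C)
(k(-21) + m(15))*b(-8) = (-21 + (7/8 - 1/15))*(-360/13 - 20*(-8)) = (-21 + (7/8 - 1*1/15))*(-360/13 + 160) = (-21 + (7/8 - 1/15))*(1720/13) = (-21 + 97/120)*(1720/13) = -2423/120*1720/13 = -104189/39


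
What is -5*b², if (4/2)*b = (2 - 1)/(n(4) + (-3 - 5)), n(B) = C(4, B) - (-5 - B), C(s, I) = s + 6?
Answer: -5/484 ≈ -0.010331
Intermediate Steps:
C(s, I) = 6 + s
n(B) = 15 + B (n(B) = (6 + 4) - (-5 - B) = 10 + (5 + B) = 15 + B)
b = 1/22 (b = ((2 - 1)/((15 + 4) + (-3 - 5)))/2 = (1/(19 - 8))/2 = (1/11)/2 = (1*(1/11))/2 = (½)*(1/11) = 1/22 ≈ 0.045455)
-5*b² = -5*(1/22)² = -5*1/484 = -5/484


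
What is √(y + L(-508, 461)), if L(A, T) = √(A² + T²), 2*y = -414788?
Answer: √(-207394 + √470585) ≈ 454.65*I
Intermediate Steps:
y = -207394 (y = (½)*(-414788) = -207394)
√(y + L(-508, 461)) = √(-207394 + √((-508)² + 461²)) = √(-207394 + √(258064 + 212521)) = √(-207394 + √470585)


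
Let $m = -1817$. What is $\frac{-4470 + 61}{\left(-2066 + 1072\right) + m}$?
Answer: $\frac{4409}{2811} \approx 1.5685$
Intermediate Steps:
$\frac{-4470 + 61}{\left(-2066 + 1072\right) + m} = \frac{-4470 + 61}{\left(-2066 + 1072\right) - 1817} = - \frac{4409}{-994 - 1817} = - \frac{4409}{-2811} = \left(-4409\right) \left(- \frac{1}{2811}\right) = \frac{4409}{2811}$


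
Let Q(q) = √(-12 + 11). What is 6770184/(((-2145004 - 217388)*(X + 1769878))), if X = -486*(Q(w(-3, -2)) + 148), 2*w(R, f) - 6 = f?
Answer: -239488206725/141892864452081684 - 7616457*I/15765873828009076 ≈ -1.6878e-6 - 4.831e-10*I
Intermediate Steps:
w(R, f) = 3 + f/2
Q(q) = I (Q(q) = √(-1) = I)
X = -71928 - 486*I (X = -486*(I + 148) = -486*(148 + I) = -71928 - 486*I ≈ -71928.0 - 486.0*I)
6770184/(((-2145004 - 217388)*(X + 1769878))) = 6770184/(((-2145004 - 217388)*((-71928 - 486*I) + 1769878))) = 6770184/((-2362392*(1697950 - 486*I))) = 6770184/(-4011223496400 + 1148122512*I) = 6770184*((-4011223496400 - 1148122512*I)/16089915256256743374150144) = 282091*(-4011223496400 - 1148122512*I)/670413135677364307256256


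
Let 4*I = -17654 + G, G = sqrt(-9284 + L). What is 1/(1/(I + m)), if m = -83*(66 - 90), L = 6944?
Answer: -4843/2 + 3*I*sqrt(65)/2 ≈ -2421.5 + 12.093*I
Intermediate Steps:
G = 6*I*sqrt(65) (G = sqrt(-9284 + 6944) = sqrt(-2340) = 6*I*sqrt(65) ≈ 48.374*I)
m = 1992 (m = -83*(-24) = 1992)
I = -8827/2 + 3*I*sqrt(65)/2 (I = (-17654 + 6*I*sqrt(65))/4 = -8827/2 + 3*I*sqrt(65)/2 ≈ -4413.5 + 12.093*I)
1/(1/(I + m)) = 1/(1/((-8827/2 + 3*I*sqrt(65)/2) + 1992)) = 1/(1/(-4843/2 + 3*I*sqrt(65)/2)) = -4843/2 + 3*I*sqrt(65)/2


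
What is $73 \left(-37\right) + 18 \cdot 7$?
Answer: $-2575$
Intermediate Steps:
$73 \left(-37\right) + 18 \cdot 7 = -2701 + 126 = -2575$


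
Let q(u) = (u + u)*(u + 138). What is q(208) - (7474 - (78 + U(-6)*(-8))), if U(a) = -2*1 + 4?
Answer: 136524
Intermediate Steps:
U(a) = 2 (U(a) = -2 + 4 = 2)
q(u) = 2*u*(138 + u) (q(u) = (2*u)*(138 + u) = 2*u*(138 + u))
q(208) - (7474 - (78 + U(-6)*(-8))) = 2*208*(138 + 208) - (7474 - (78 + 2*(-8))) = 2*208*346 - (7474 - (78 - 16)) = 143936 - (7474 - 1*62) = 143936 - (7474 - 62) = 143936 - 1*7412 = 143936 - 7412 = 136524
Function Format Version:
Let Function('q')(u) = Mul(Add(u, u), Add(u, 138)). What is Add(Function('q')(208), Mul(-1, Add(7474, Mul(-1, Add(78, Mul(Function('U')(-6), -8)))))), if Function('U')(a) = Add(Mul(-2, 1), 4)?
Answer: 136524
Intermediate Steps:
Function('U')(a) = 2 (Function('U')(a) = Add(-2, 4) = 2)
Function('q')(u) = Mul(2, u, Add(138, u)) (Function('q')(u) = Mul(Mul(2, u), Add(138, u)) = Mul(2, u, Add(138, u)))
Add(Function('q')(208), Mul(-1, Add(7474, Mul(-1, Add(78, Mul(Function('U')(-6), -8)))))) = Add(Mul(2, 208, Add(138, 208)), Mul(-1, Add(7474, Mul(-1, Add(78, Mul(2, -8)))))) = Add(Mul(2, 208, 346), Mul(-1, Add(7474, Mul(-1, Add(78, -16))))) = Add(143936, Mul(-1, Add(7474, Mul(-1, 62)))) = Add(143936, Mul(-1, Add(7474, -62))) = Add(143936, Mul(-1, 7412)) = Add(143936, -7412) = 136524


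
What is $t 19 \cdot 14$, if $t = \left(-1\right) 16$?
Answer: $-4256$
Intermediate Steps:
$t = -16$
$t 19 \cdot 14 = \left(-16\right) 19 \cdot 14 = \left(-304\right) 14 = -4256$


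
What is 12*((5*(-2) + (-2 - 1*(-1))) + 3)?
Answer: -96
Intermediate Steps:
12*((5*(-2) + (-2 - 1*(-1))) + 3) = 12*((-10 + (-2 + 1)) + 3) = 12*((-10 - 1) + 3) = 12*(-11 + 3) = 12*(-8) = -96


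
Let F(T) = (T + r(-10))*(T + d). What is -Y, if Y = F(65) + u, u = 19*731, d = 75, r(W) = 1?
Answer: -23129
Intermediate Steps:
F(T) = (1 + T)*(75 + T) (F(T) = (T + 1)*(T + 75) = (1 + T)*(75 + T))
u = 13889
Y = 23129 (Y = (75 + 65**2 + 76*65) + 13889 = (75 + 4225 + 4940) + 13889 = 9240 + 13889 = 23129)
-Y = -1*23129 = -23129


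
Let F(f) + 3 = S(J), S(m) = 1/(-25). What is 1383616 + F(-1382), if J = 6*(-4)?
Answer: 34590324/25 ≈ 1.3836e+6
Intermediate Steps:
J = -24
S(m) = -1/25
F(f) = -76/25 (F(f) = -3 - 1/25 = -76/25)
1383616 + F(-1382) = 1383616 - 76/25 = 34590324/25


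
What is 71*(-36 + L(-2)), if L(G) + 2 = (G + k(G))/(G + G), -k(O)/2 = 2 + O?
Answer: -5325/2 ≈ -2662.5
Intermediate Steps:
k(O) = -4 - 2*O (k(O) = -2*(2 + O) = -4 - 2*O)
L(G) = -2 + (-4 - G)/(2*G) (L(G) = -2 + (G + (-4 - 2*G))/(G + G) = -2 + (-4 - G)/((2*G)) = -2 + (-4 - G)*(1/(2*G)) = -2 + (-4 - G)/(2*G))
71*(-36 + L(-2)) = 71*(-36 + (-5/2 - 2/(-2))) = 71*(-36 + (-5/2 - 2*(-1/2))) = 71*(-36 + (-5/2 + 1)) = 71*(-36 - 3/2) = 71*(-75/2) = -5325/2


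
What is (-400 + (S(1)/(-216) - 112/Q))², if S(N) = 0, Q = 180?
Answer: 325008784/2025 ≈ 1.6050e+5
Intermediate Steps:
(-400 + (S(1)/(-216) - 112/Q))² = (-400 + (0/(-216) - 112/180))² = (-400 + (0*(-1/216) - 112*1/180))² = (-400 + (0 - 28/45))² = (-400 - 28/45)² = (-18028/45)² = 325008784/2025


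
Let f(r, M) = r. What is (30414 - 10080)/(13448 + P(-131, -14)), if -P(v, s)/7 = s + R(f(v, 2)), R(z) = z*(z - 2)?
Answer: -20334/108415 ≈ -0.18756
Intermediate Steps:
R(z) = z*(-2 + z)
P(v, s) = -7*s - 7*v*(-2 + v) (P(v, s) = -7*(s + v*(-2 + v)) = -7*s - 7*v*(-2 + v))
(30414 - 10080)/(13448 + P(-131, -14)) = (30414 - 10080)/(13448 + (-7*(-14) - 7*(-131)*(-2 - 131))) = 20334/(13448 + (98 - 7*(-131)*(-133))) = 20334/(13448 + (98 - 121961)) = 20334/(13448 - 121863) = 20334/(-108415) = 20334*(-1/108415) = -20334/108415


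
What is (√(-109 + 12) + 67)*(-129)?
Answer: -8643 - 129*I*√97 ≈ -8643.0 - 1270.5*I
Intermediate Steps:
(√(-109 + 12) + 67)*(-129) = (√(-97) + 67)*(-129) = (I*√97 + 67)*(-129) = (67 + I*√97)*(-129) = -8643 - 129*I*√97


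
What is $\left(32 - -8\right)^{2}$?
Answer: $1600$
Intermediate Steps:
$\left(32 - -8\right)^{2} = \left(32 + \left(-5 + 13\right)\right)^{2} = \left(32 + 8\right)^{2} = 40^{2} = 1600$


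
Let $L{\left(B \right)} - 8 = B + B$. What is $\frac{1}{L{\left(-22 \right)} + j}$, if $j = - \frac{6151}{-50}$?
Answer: $\frac{50}{4351} \approx 0.011492$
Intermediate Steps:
$L{\left(B \right)} = 8 + 2 B$ ($L{\left(B \right)} = 8 + \left(B + B\right) = 8 + 2 B$)
$j = \frac{6151}{50}$ ($j = \left(-6151\right) \left(- \frac{1}{50}\right) = \frac{6151}{50} \approx 123.02$)
$\frac{1}{L{\left(-22 \right)} + j} = \frac{1}{\left(8 + 2 \left(-22\right)\right) + \frac{6151}{50}} = \frac{1}{\left(8 - 44\right) + \frac{6151}{50}} = \frac{1}{-36 + \frac{6151}{50}} = \frac{1}{\frac{4351}{50}} = \frac{50}{4351}$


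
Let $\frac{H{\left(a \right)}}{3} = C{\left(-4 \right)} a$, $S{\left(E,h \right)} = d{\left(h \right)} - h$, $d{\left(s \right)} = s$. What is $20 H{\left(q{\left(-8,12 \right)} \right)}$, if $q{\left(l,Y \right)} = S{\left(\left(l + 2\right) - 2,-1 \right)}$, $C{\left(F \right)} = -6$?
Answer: $0$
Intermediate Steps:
$S{\left(E,h \right)} = 0$ ($S{\left(E,h \right)} = h - h = 0$)
$q{\left(l,Y \right)} = 0$
$H{\left(a \right)} = - 18 a$ ($H{\left(a \right)} = 3 \left(- 6 a\right) = - 18 a$)
$20 H{\left(q{\left(-8,12 \right)} \right)} = 20 \left(\left(-18\right) 0\right) = 20 \cdot 0 = 0$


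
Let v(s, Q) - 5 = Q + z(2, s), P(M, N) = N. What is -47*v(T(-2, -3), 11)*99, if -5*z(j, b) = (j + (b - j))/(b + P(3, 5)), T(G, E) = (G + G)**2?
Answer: -2580864/35 ≈ -73739.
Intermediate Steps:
T(G, E) = 4*G**2 (T(G, E) = (2*G)**2 = 4*G**2)
z(j, b) = -b/(5*(5 + b)) (z(j, b) = -(j + (b - j))/(5*(b + 5)) = -b/(5*(5 + b)))
v(s, Q) = 5 + Q - s/(25 + 5*s) (v(s, Q) = 5 + (Q - s/(25 + 5*s)) = 5 + Q - s/(25 + 5*s))
-47*v(T(-2, -3), 11)*99 = -47*(-4*(-2)**2/5 + (5 + 11)*(5 + 4*(-2)**2))/(5 + 4*(-2)**2)*99 = -47*(-4*4/5 + 16*(5 + 4*4))/(5 + 4*4)*99 = -47*(-1/5*16 + 16*(5 + 16))/(5 + 16)*99 = -47*(-16/5 + 16*21)/21*99 = -47*(-16/5 + 336)/21*99 = -47*1664/(21*5)*99 = -47*1664/105*99 = -78208/105*99 = -2580864/35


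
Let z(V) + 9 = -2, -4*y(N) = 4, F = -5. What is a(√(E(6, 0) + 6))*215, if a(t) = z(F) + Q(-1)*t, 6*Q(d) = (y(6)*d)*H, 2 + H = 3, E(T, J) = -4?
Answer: -2365 + 215*√2/6 ≈ -2314.3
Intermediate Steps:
y(N) = -1 (y(N) = -¼*4 = -1)
H = 1 (H = -2 + 3 = 1)
Q(d) = -d/6 (Q(d) = (-d*1)/6 = (-d)/6 = -d/6)
z(V) = -11 (z(V) = -9 - 2 = -11)
a(t) = -11 + t/6 (a(t) = -11 + (-⅙*(-1))*t = -11 + t/6)
a(√(E(6, 0) + 6))*215 = (-11 + √(-4 + 6)/6)*215 = (-11 + √2/6)*215 = -2365 + 215*√2/6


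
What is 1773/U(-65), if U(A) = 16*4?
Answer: 1773/64 ≈ 27.703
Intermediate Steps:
U(A) = 64
1773/U(-65) = 1773/64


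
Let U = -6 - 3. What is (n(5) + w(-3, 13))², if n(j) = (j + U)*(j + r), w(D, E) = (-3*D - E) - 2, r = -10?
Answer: 196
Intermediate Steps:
U = -9
w(D, E) = -2 - E - 3*D (w(D, E) = (-E - 3*D) - 2 = -2 - E - 3*D)
n(j) = (-10 + j)*(-9 + j) (n(j) = (j - 9)*(j - 10) = (-9 + j)*(-10 + j) = (-10 + j)*(-9 + j))
(n(5) + w(-3, 13))² = ((90 + 5² - 19*5) + (-2 - 1*13 - 3*(-3)))² = ((90 + 25 - 95) + (-2 - 13 + 9))² = (20 - 6)² = 14² = 196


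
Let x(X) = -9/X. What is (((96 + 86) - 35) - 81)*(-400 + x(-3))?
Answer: -26202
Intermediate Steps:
(((96 + 86) - 35) - 81)*(-400 + x(-3)) = (((96 + 86) - 35) - 81)*(-400 - 9/(-3)) = ((182 - 35) - 81)*(-400 - 9*(-1/3)) = (147 - 81)*(-400 + 3) = 66*(-397) = -26202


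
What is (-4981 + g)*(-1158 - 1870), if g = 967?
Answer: 12154392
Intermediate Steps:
(-4981 + g)*(-1158 - 1870) = (-4981 + 967)*(-1158 - 1870) = -4014*(-3028) = 12154392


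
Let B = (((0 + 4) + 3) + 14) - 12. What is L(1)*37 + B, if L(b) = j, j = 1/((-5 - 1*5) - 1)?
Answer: 62/11 ≈ 5.6364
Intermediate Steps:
B = 9 (B = ((4 + 3) + 14) - 12 = (7 + 14) - 12 = 21 - 12 = 9)
j = -1/11 (j = 1/((-5 - 5) - 1) = 1/(-10 - 1) = 1/(-11) = -1/11 ≈ -0.090909)
L(b) = -1/11
L(1)*37 + B = -1/11*37 + 9 = -37/11 + 9 = 62/11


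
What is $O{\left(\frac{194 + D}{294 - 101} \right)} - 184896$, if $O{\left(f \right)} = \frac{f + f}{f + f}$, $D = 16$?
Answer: $-184895$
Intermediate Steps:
$O{\left(f \right)} = 1$ ($O{\left(f \right)} = \frac{2 f}{2 f} = 2 f \frac{1}{2 f} = 1$)
$O{\left(\frac{194 + D}{294 - 101} \right)} - 184896 = 1 - 184896 = -184895$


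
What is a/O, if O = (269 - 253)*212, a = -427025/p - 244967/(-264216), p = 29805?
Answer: -7035039731/1780790475264 ≈ -0.0039505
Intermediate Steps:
a = -7035039731/524997192 (a = -427025/29805 - 244967/(-264216) = -427025*1/29805 - 244967*(-1/264216) = -85405/5961 + 244967/264216 = -7035039731/524997192 ≈ -13.400)
O = 3392 (O = 16*212 = 3392)
a/O = -7035039731/524997192/3392 = -7035039731/524997192*1/3392 = -7035039731/1780790475264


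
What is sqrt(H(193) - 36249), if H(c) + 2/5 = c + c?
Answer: I*sqrt(896585)/5 ≈ 189.38*I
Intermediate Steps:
H(c) = -2/5 + 2*c (H(c) = -2/5 + (c + c) = -2/5 + 2*c)
sqrt(H(193) - 36249) = sqrt((-2/5 + 2*193) - 36249) = sqrt((-2/5 + 386) - 36249) = sqrt(1928/5 - 36249) = sqrt(-179317/5) = I*sqrt(896585)/5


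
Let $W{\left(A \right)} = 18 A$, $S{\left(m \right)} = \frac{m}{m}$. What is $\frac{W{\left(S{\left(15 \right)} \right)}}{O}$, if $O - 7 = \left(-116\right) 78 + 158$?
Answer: $- \frac{2}{987} \approx -0.0020263$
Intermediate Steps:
$S{\left(m \right)} = 1$
$O = -8883$ ($O = 7 + \left(\left(-116\right) 78 + 158\right) = 7 + \left(-9048 + 158\right) = 7 - 8890 = -8883$)
$\frac{W{\left(S{\left(15 \right)} \right)}}{O} = \frac{18 \cdot 1}{-8883} = 18 \left(- \frac{1}{8883}\right) = - \frac{2}{987}$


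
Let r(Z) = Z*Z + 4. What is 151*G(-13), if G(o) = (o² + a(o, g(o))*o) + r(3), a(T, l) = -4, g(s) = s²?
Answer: 35334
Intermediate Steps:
r(Z) = 4 + Z² (r(Z) = Z² + 4 = 4 + Z²)
G(o) = 13 + o² - 4*o (G(o) = (o² - 4*o) + (4 + 3²) = (o² - 4*o) + (4 + 9) = (o² - 4*o) + 13 = 13 + o² - 4*o)
151*G(-13) = 151*(13 + (-13)² - 4*(-13)) = 151*(13 + 169 + 52) = 151*234 = 35334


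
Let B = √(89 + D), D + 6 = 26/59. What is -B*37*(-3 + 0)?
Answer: 333*√32273/59 ≈ 1013.9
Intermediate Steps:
D = -328/59 (D = -6 + 26/59 = -328/59 ≈ -5.5593)
B = 3*√32273/59 (B = √(89 - 328/59) = √(4923/59) = 3*√32273/59 ≈ 9.1346)
-B*37*(-3 + 0) = -3*√32273/59*37*(-3 + 0) = -3*√32273/59*37*(-3) = -3*√32273/59*(-111) = -(-333)*√32273/59 = 333*√32273/59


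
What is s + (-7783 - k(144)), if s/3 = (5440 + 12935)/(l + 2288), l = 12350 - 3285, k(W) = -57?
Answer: -87658153/11353 ≈ -7721.1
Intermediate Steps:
l = 9065
s = 55125/11353 (s = 3*((5440 + 12935)/(9065 + 2288)) = 3*(18375/11353) = 55125/11353 ≈ 4.8555)
s + (-7783 - k(144)) = 55125/11353 + (-7783 - 1*(-57)) = 55125/11353 + (-7783 + 57) = 55125/11353 - 7726 = -87658153/11353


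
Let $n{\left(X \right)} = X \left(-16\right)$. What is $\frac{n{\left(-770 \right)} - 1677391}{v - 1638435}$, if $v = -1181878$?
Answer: $\frac{1665071}{2820313} \approx 0.59039$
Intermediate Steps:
$n{\left(X \right)} = - 16 X$
$\frac{n{\left(-770 \right)} - 1677391}{v - 1638435} = \frac{\left(-16\right) \left(-770\right) - 1677391}{-1181878 - 1638435} = \frac{12320 - 1677391}{-2820313} = \left(-1665071\right) \left(- \frac{1}{2820313}\right) = \frac{1665071}{2820313}$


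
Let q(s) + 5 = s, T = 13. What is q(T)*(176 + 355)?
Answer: 4248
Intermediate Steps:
q(s) = -5 + s
q(T)*(176 + 355) = (-5 + 13)*(176 + 355) = 8*531 = 4248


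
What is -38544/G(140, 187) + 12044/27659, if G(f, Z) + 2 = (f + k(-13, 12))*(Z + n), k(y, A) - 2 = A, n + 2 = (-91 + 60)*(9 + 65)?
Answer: 1244458792/2245827823 ≈ 0.55412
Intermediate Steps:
n = -2296 (n = -2 + (-91 + 60)*(9 + 65) = -2 - 31*74 = -2 - 2294 = -2296)
k(y, A) = 2 + A
G(f, Z) = -2 + (-2296 + Z)*(14 + f) (G(f, Z) = -2 + (f + (2 + 12))*(Z - 2296) = -2 + (f + 14)*(-2296 + Z) = -2 + (14 + f)*(-2296 + Z) = -2 + (-2296 + Z)*(14 + f))
-38544/G(140, 187) + 12044/27659 = -38544/(-32146 - 2296*140 + 14*187 + 187*140) + 12044/27659 = -38544/(-32146 - 321440 + 2618 + 26180) + 12044*(1/27659) = -38544/(-324788) + 12044/27659 = -38544*(-1/324788) + 12044/27659 = 9636/81197 + 12044/27659 = 1244458792/2245827823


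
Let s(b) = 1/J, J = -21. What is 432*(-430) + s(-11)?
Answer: -3900961/21 ≈ -1.8576e+5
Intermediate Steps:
s(b) = -1/21 (s(b) = 1/(-21) = -1/21)
432*(-430) + s(-11) = 432*(-430) - 1/21 = -185760 - 1/21 = -3900961/21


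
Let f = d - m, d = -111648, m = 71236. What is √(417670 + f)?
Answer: √234786 ≈ 484.55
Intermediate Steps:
f = -182884 (f = -111648 - 1*71236 = -111648 - 71236 = -182884)
√(417670 + f) = √(417670 - 182884) = √234786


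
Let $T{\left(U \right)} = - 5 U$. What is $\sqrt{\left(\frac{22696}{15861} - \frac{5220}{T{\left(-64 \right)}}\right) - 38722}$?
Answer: $\frac{i \sqrt{155921415482877}}{63444} \approx 196.82 i$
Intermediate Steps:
$\sqrt{\left(\frac{22696}{15861} - \frac{5220}{T{\left(-64 \right)}}\right) - 38722} = \sqrt{\left(\frac{22696}{15861} - \frac{5220}{\left(-5\right) \left(-64\right)}\right) - 38722} = \sqrt{\left(22696 \cdot \frac{1}{15861} - \frac{5220}{320}\right) - 38722} = \sqrt{\left(\frac{22696}{15861} - \frac{261}{16}\right) - 38722} = \sqrt{- \frac{3776585}{253776} - 38722} = \sqrt{- \frac{9830490857}{253776}} = \frac{i \sqrt{155921415482877}}{63444}$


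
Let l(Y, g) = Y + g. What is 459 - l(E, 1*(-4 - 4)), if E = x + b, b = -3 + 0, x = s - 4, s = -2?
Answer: 476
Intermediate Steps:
x = -6 (x = -2 - 4 = -6)
b = -3
E = -9 (E = -6 - 3 = -9)
459 - l(E, 1*(-4 - 4)) = 459 - (-9 + 1*(-4 - 4)) = 459 - (-9 + 1*(-8)) = 459 - (-9 - 8) = 459 - 1*(-17) = 459 + 17 = 476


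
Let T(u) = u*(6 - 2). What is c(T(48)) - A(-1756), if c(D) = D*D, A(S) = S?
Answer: 38620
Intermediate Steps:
T(u) = 4*u (T(u) = u*4 = 4*u)
c(D) = D²
c(T(48)) - A(-1756) = (4*48)² - 1*(-1756) = 192² + 1756 = 36864 + 1756 = 38620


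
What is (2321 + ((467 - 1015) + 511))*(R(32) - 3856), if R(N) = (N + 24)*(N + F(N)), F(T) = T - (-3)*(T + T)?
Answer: 23936320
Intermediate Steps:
F(T) = 7*T (F(T) = T - (-3)*2*T = T - (-6)*T = T + 6*T = 7*T)
R(N) = 8*N*(24 + N) (R(N) = (N + 24)*(N + 7*N) = (24 + N)*(8*N) = 8*N*(24 + N))
(2321 + ((467 - 1015) + 511))*(R(32) - 3856) = (2321 + ((467 - 1015) + 511))*(8*32*(24 + 32) - 3856) = (2321 + (-548 + 511))*(8*32*56 - 3856) = (2321 - 37)*(14336 - 3856) = 2284*10480 = 23936320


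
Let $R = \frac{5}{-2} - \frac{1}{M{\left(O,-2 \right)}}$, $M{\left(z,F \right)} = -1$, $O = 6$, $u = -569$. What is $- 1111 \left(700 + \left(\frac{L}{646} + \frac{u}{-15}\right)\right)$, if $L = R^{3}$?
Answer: $- \frac{63553851757}{77520} \approx -8.1984 \cdot 10^{5}$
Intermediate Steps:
$R = - \frac{3}{2}$ ($R = \frac{5}{-2} - \frac{1}{-1} = 5 \left(- \frac{1}{2}\right) - -1 = - \frac{5}{2} + 1 = - \frac{3}{2} \approx -1.5$)
$L = - \frac{27}{8}$ ($L = \left(- \frac{3}{2}\right)^{3} = - \frac{27}{8} \approx -3.375$)
$- 1111 \left(700 + \left(\frac{L}{646} + \frac{u}{-15}\right)\right) = - 1111 \left(700 - \left(- \frac{569}{15} + \frac{27}{5168}\right)\right) = - 1111 \left(700 - - \frac{2940187}{77520}\right) = - 1111 \left(700 + \left(- \frac{27}{5168} + \frac{569}{15}\right)\right) = - 1111 \left(700 + \frac{2940187}{77520}\right) = \left(-1111\right) \frac{57204187}{77520} = - \frac{63553851757}{77520}$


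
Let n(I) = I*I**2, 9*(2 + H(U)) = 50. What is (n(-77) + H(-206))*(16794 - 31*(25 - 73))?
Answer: -25038813910/3 ≈ -8.3463e+9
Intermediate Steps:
H(U) = 32/9 (H(U) = -2 + (1/9)*50 = -2 + 50/9 = 32/9)
n(I) = I**3
(n(-77) + H(-206))*(16794 - 31*(25 - 73)) = ((-77)**3 + 32/9)*(16794 - 31*(25 - 73)) = (-456533 + 32/9)*(16794 - 31*(-48)) = -4108765*(16794 + 1488)/9 = -4108765/9*18282 = -25038813910/3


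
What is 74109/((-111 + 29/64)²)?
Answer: 303550464/50055625 ≈ 6.0643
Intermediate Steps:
74109/((-111 + 29/64)²) = 74109/((-7075/64)²) = 74109/(50055625/4096) = 74109*(4096/50055625) = 303550464/50055625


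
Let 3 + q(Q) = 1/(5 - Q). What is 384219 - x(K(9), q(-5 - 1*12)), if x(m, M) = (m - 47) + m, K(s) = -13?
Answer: 384292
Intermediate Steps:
q(Q) = -3 + 1/(5 - Q)
x(m, M) = -47 + 2*m (x(m, M) = (-47 + m) + m = -47 + 2*m)
384219 - x(K(9), q(-5 - 1*12)) = 384219 - (-47 + 2*(-13)) = 384219 - (-47 - 26) = 384219 - 1*(-73) = 384219 + 73 = 384292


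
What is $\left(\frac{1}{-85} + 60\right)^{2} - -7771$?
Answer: $\frac{82145276}{7225} \approx 11370.0$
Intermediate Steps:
$\left(\frac{1}{-85} + 60\right)^{2} - -7771 = \left(- \frac{1}{85} + 60\right)^{2} + 7771 = \left(\frac{5099}{85}\right)^{2} + 7771 = \frac{25999801}{7225} + 7771 = \frac{82145276}{7225}$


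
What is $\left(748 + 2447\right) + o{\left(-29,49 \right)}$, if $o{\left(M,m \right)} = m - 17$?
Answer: $3227$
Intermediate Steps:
$o{\left(M,m \right)} = -17 + m$
$\left(748 + 2447\right) + o{\left(-29,49 \right)} = \left(748 + 2447\right) + \left(-17 + 49\right) = 3195 + 32 = 3227$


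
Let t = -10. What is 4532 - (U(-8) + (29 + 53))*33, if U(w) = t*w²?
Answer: 22946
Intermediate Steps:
U(w) = -10*w²
4532 - (U(-8) + (29 + 53))*33 = 4532 - (-10*(-8)² + (29 + 53))*33 = 4532 - (-10*64 + 82)*33 = 4532 - (-640 + 82)*33 = 4532 - (-558)*33 = 4532 - 1*(-18414) = 4532 + 18414 = 22946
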